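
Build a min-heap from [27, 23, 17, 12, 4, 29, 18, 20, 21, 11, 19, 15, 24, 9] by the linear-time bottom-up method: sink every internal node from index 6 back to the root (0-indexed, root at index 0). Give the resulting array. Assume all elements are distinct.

[4, 11, 9, 12, 19, 15, 17, 20, 21, 23, 27, 29, 24, 18]

sift down from index 6:
  18 vs only child 9 at index 13, swap → [27, 23, 17, 12, 4, 29, 9, 20, 21, 11, 19, 15, 24, 18]
sift down from index 5:
  29 vs smaller child 15 at index 11, swap → [27, 23, 17, 12, 4, 15, 9, 20, 21, 11, 19, 29, 24, 18]
sift down from index 4: already satisfies heap property
sift down from index 3: already satisfies heap property
sift down from index 2:
  17 vs smaller child 9 at index 6, swap → [27, 23, 9, 12, 4, 15, 17, 20, 21, 11, 19, 29, 24, 18]
sift down from index 1:
  23 vs smaller child 4 at index 4, swap → [27, 4, 9, 12, 23, 15, 17, 20, 21, 11, 19, 29, 24, 18]
  23 vs smaller child 11 at index 9, swap → [27, 4, 9, 12, 11, 15, 17, 20, 21, 23, 19, 29, 24, 18]
sift down from index 0:
  27 vs smaller child 4 at index 1, swap → [4, 27, 9, 12, 11, 15, 17, 20, 21, 23, 19, 29, 24, 18]
  27 vs smaller child 11 at index 4, swap → [4, 11, 9, 12, 27, 15, 17, 20, 21, 23, 19, 29, 24, 18]
  27 vs smaller child 19 at index 10, swap → [4, 11, 9, 12, 19, 15, 17, 20, 21, 23, 27, 29, 24, 18]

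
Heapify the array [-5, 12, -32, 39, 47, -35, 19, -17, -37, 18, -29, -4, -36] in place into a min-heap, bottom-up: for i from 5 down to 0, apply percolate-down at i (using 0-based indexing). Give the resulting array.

sift down from index 5:
  -35 vs smaller child -36 at index 12, swap → [-5, 12, -32, 39, 47, -36, 19, -17, -37, 18, -29, -4, -35]
sift down from index 4:
  47 vs smaller child -29 at index 10, swap → [-5, 12, -32, 39, -29, -36, 19, -17, -37, 18, 47, -4, -35]
sift down from index 3:
  39 vs smaller child -37 at index 8, swap → [-5, 12, -32, -37, -29, -36, 19, -17, 39, 18, 47, -4, -35]
sift down from index 2:
  -32 vs smaller child -36 at index 5, swap → [-5, 12, -36, -37, -29, -32, 19, -17, 39, 18, 47, -4, -35]
  -32 vs smaller child -35 at index 12, swap → [-5, 12, -36, -37, -29, -35, 19, -17, 39, 18, 47, -4, -32]
sift down from index 1:
  12 vs smaller child -37 at index 3, swap → [-5, -37, -36, 12, -29, -35, 19, -17, 39, 18, 47, -4, -32]
  12 vs smaller child -17 at index 7, swap → [-5, -37, -36, -17, -29, -35, 19, 12, 39, 18, 47, -4, -32]
sift down from index 0:
  -5 vs smaller child -37 at index 1, swap → [-37, -5, -36, -17, -29, -35, 19, 12, 39, 18, 47, -4, -32]
  -5 vs smaller child -29 at index 4, swap → [-37, -29, -36, -17, -5, -35, 19, 12, 39, 18, 47, -4, -32]

[-37, -29, -36, -17, -5, -35, 19, 12, 39, 18, 47, -4, -32]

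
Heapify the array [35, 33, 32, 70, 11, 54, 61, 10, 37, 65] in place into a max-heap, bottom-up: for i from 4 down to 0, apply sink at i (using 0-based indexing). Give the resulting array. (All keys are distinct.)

[70, 65, 61, 37, 35, 54, 32, 10, 33, 11]

sift down from index 4:
  11 vs only child 65 at index 9, swap → [35, 33, 32, 70, 65, 54, 61, 10, 37, 11]
sift down from index 3: already satisfies heap property
sift down from index 2:
  32 vs larger child 61 at index 6, swap → [35, 33, 61, 70, 65, 54, 32, 10, 37, 11]
sift down from index 1:
  33 vs larger child 70 at index 3, swap → [35, 70, 61, 33, 65, 54, 32, 10, 37, 11]
  33 vs larger child 37 at index 8, swap → [35, 70, 61, 37, 65, 54, 32, 10, 33, 11]
sift down from index 0:
  35 vs larger child 70 at index 1, swap → [70, 35, 61, 37, 65, 54, 32, 10, 33, 11]
  35 vs larger child 65 at index 4, swap → [70, 65, 61, 37, 35, 54, 32, 10, 33, 11]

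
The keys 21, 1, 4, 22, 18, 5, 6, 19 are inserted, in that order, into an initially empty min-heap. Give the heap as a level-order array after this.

[1, 18, 4, 19, 21, 5, 6, 22]

Insert 21:
  append 21 at index 0 → [21] (no swap needed)
Insert 1:
  append 1 at index 1 → [21, 1]
  1 < parent 21 at index 0, swap → [1, 21]
Insert 4:
  append 4 at index 2 → [1, 21, 4] (no swap needed)
Insert 22:
  append 22 at index 3 → [1, 21, 4, 22] (no swap needed)
Insert 18:
  append 18 at index 4 → [1, 21, 4, 22, 18]
  18 < parent 21 at index 1, swap → [1, 18, 4, 22, 21]
Insert 5:
  append 5 at index 5 → [1, 18, 4, 22, 21, 5] (no swap needed)
Insert 6:
  append 6 at index 6 → [1, 18, 4, 22, 21, 5, 6] (no swap needed)
Insert 19:
  append 19 at index 7 → [1, 18, 4, 22, 21, 5, 6, 19]
  19 < parent 22 at index 3, swap → [1, 18, 4, 19, 21, 5, 6, 22]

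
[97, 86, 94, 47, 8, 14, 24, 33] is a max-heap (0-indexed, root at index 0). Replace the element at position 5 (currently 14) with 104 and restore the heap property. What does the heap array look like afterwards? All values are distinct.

[104, 86, 97, 47, 8, 94, 24, 33]

set index 5 from 14 to 104 → [97, 86, 94, 47, 8, 104, 24, 33]
104 > parent 94 at index 2, swap → [97, 86, 104, 47, 8, 94, 24, 33]
104 > parent 97 at index 0, swap → [104, 86, 97, 47, 8, 94, 24, 33]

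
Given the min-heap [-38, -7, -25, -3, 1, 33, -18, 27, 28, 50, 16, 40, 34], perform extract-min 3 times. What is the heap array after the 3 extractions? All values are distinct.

[-7, -3, 33, 16, 1, 40, 34, 27, 28, 50]

extract-min #1 returns -38:
  remove root -38; move last element 34 to root → [34, -7, -25, -3, 1, 33, -18, 27, 28, 50, 16, 40]
  34 vs smaller child -25 at index 2, swap → [-25, -7, 34, -3, 1, 33, -18, 27, 28, 50, 16, 40]
  34 vs smaller child -18 at index 6, swap → [-25, -7, -18, -3, 1, 33, 34, 27, 28, 50, 16, 40]
extract-min #2 returns -25:
  remove root -25; move last element 40 to root → [40, -7, -18, -3, 1, 33, 34, 27, 28, 50, 16]
  40 vs smaller child -18 at index 2, swap → [-18, -7, 40, -3, 1, 33, 34, 27, 28, 50, 16]
  40 vs smaller child 33 at index 5, swap → [-18, -7, 33, -3, 1, 40, 34, 27, 28, 50, 16]
extract-min #3 returns -18:
  remove root -18; move last element 16 to root → [16, -7, 33, -3, 1, 40, 34, 27, 28, 50]
  16 vs smaller child -7 at index 1, swap → [-7, 16, 33, -3, 1, 40, 34, 27, 28, 50]
  16 vs smaller child -3 at index 3, swap → [-7, -3, 33, 16, 1, 40, 34, 27, 28, 50]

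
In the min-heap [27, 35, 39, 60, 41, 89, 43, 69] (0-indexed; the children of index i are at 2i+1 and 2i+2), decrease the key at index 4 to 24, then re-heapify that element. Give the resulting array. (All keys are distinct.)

[24, 27, 39, 60, 35, 89, 43, 69]

set index 4 from 41 to 24 → [27, 35, 39, 60, 24, 89, 43, 69]
24 < parent 35 at index 1, swap → [27, 24, 39, 60, 35, 89, 43, 69]
24 < parent 27 at index 0, swap → [24, 27, 39, 60, 35, 89, 43, 69]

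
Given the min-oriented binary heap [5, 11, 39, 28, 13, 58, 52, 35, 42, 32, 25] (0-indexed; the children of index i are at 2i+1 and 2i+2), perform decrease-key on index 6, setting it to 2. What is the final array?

set index 6 from 52 to 2 → [5, 11, 39, 28, 13, 58, 2, 35, 42, 32, 25]
2 < parent 39 at index 2, swap → [5, 11, 2, 28, 13, 58, 39, 35, 42, 32, 25]
2 < parent 5 at index 0, swap → [2, 11, 5, 28, 13, 58, 39, 35, 42, 32, 25]

[2, 11, 5, 28, 13, 58, 39, 35, 42, 32, 25]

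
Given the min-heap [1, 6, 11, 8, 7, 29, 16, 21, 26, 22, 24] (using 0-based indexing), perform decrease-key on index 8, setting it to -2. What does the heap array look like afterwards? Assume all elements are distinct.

[-2, 1, 11, 6, 7, 29, 16, 21, 8, 22, 24]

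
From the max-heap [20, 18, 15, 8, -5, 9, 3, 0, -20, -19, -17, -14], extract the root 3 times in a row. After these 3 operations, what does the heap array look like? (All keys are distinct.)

[9, 8, 3, 0, -5, -17, -19, -14, -20]

extract-max #1 returns 20:
  remove root 20; move last element -14 to root → [-14, 18, 15, 8, -5, 9, 3, 0, -20, -19, -17]
  -14 vs larger child 18 at index 1, swap → [18, -14, 15, 8, -5, 9, 3, 0, -20, -19, -17]
  -14 vs larger child 8 at index 3, swap → [18, 8, 15, -14, -5, 9, 3, 0, -20, -19, -17]
  -14 vs larger child 0 at index 7, swap → [18, 8, 15, 0, -5, 9, 3, -14, -20, -19, -17]
extract-max #2 returns 18:
  remove root 18; move last element -17 to root → [-17, 8, 15, 0, -5, 9, 3, -14, -20, -19]
  -17 vs larger child 15 at index 2, swap → [15, 8, -17, 0, -5, 9, 3, -14, -20, -19]
  -17 vs larger child 9 at index 5, swap → [15, 8, 9, 0, -5, -17, 3, -14, -20, -19]
extract-max #3 returns 15:
  remove root 15; move last element -19 to root → [-19, 8, 9, 0, -5, -17, 3, -14, -20]
  -19 vs larger child 9 at index 2, swap → [9, 8, -19, 0, -5, -17, 3, -14, -20]
  -19 vs larger child 3 at index 6, swap → [9, 8, 3, 0, -5, -17, -19, -14, -20]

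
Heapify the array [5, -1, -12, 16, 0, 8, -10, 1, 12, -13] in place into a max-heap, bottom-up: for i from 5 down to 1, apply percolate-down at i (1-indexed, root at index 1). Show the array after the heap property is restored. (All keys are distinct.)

[16, 12, 8, 5, 0, -12, -10, 1, -1, -13]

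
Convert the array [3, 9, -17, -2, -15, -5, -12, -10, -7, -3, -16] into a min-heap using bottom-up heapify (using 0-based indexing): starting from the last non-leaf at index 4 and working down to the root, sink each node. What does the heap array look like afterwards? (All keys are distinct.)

sift down from index 4:
  -15 vs smaller child -16 at index 10, swap → [3, 9, -17, -2, -16, -5, -12, -10, -7, -3, -15]
sift down from index 3:
  -2 vs smaller child -10 at index 7, swap → [3, 9, -17, -10, -16, -5, -12, -2, -7, -3, -15]
sift down from index 2: already satisfies heap property
sift down from index 1:
  9 vs smaller child -16 at index 4, swap → [3, -16, -17, -10, 9, -5, -12, -2, -7, -3, -15]
  9 vs smaller child -15 at index 10, swap → [3, -16, -17, -10, -15, -5, -12, -2, -7, -3, 9]
sift down from index 0:
  3 vs smaller child -17 at index 2, swap → [-17, -16, 3, -10, -15, -5, -12, -2, -7, -3, 9]
  3 vs smaller child -12 at index 6, swap → [-17, -16, -12, -10, -15, -5, 3, -2, -7, -3, 9]

[-17, -16, -12, -10, -15, -5, 3, -2, -7, -3, 9]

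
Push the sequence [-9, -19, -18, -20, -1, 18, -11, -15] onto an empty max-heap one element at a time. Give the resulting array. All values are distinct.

Insert -9:
  append -9 at index 0 → [-9] (no swap needed)
Insert -19:
  append -19 at index 1 → [-9, -19] (no swap needed)
Insert -18:
  append -18 at index 2 → [-9, -19, -18] (no swap needed)
Insert -20:
  append -20 at index 3 → [-9, -19, -18, -20] (no swap needed)
Insert -1:
  append -1 at index 4 → [-9, -19, -18, -20, -1]
  -1 > parent -19 at index 1, swap → [-9, -1, -18, -20, -19]
  -1 > parent -9 at index 0, swap → [-1, -9, -18, -20, -19]
Insert 18:
  append 18 at index 5 → [-1, -9, -18, -20, -19, 18]
  18 > parent -18 at index 2, swap → [-1, -9, 18, -20, -19, -18]
  18 > parent -1 at index 0, swap → [18, -9, -1, -20, -19, -18]
Insert -11:
  append -11 at index 6 → [18, -9, -1, -20, -19, -18, -11] (no swap needed)
Insert -15:
  append -15 at index 7 → [18, -9, -1, -20, -19, -18, -11, -15]
  -15 > parent -20 at index 3, swap → [18, -9, -1, -15, -19, -18, -11, -20]

[18, -9, -1, -15, -19, -18, -11, -20]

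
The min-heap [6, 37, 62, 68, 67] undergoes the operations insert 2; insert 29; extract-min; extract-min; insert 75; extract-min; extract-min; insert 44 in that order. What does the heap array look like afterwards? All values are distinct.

[44, 62, 75, 68, 67]

insert 2:
  append 2 at index 5 → [6, 37, 62, 68, 67, 2]
  2 < parent 62 at index 2, swap → [6, 37, 2, 68, 67, 62]
  2 < parent 6 at index 0, swap → [2, 37, 6, 68, 67, 62]
insert 29:
  append 29 at index 6 → [2, 37, 6, 68, 67, 62, 29] (no swap needed)
extract-min → returns 2:
  remove root 2; move last element 29 to root → [29, 37, 6, 68, 67, 62]
  29 vs smaller child 6 at index 2, swap → [6, 37, 29, 68, 67, 62]
extract-min → returns 6:
  remove root 6; move last element 62 to root → [62, 37, 29, 68, 67]
  62 vs smaller child 29 at index 2, swap → [29, 37, 62, 68, 67]
insert 75:
  append 75 at index 5 → [29, 37, 62, 68, 67, 75] (no swap needed)
extract-min → returns 29:
  remove root 29; move last element 75 to root → [75, 37, 62, 68, 67]
  75 vs smaller child 37 at index 1, swap → [37, 75, 62, 68, 67]
  75 vs smaller child 67 at index 4, swap → [37, 67, 62, 68, 75]
extract-min → returns 37:
  remove root 37; move last element 75 to root → [75, 67, 62, 68]
  75 vs smaller child 62 at index 2, swap → [62, 67, 75, 68]
insert 44:
  append 44 at index 4 → [62, 67, 75, 68, 44]
  44 < parent 67 at index 1, swap → [62, 44, 75, 68, 67]
  44 < parent 62 at index 0, swap → [44, 62, 75, 68, 67]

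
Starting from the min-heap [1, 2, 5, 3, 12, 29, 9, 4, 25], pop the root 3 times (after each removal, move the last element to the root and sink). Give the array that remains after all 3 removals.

extract-min #1 returns 1:
  remove root 1; move last element 25 to root → [25, 2, 5, 3, 12, 29, 9, 4]
  25 vs smaller child 2 at index 1, swap → [2, 25, 5, 3, 12, 29, 9, 4]
  25 vs smaller child 3 at index 3, swap → [2, 3, 5, 25, 12, 29, 9, 4]
  25 vs only child 4 at index 7, swap → [2, 3, 5, 4, 12, 29, 9, 25]
extract-min #2 returns 2:
  remove root 2; move last element 25 to root → [25, 3, 5, 4, 12, 29, 9]
  25 vs smaller child 3 at index 1, swap → [3, 25, 5, 4, 12, 29, 9]
  25 vs smaller child 4 at index 3, swap → [3, 4, 5, 25, 12, 29, 9]
extract-min #3 returns 3:
  remove root 3; move last element 9 to root → [9, 4, 5, 25, 12, 29]
  9 vs smaller child 4 at index 1, swap → [4, 9, 5, 25, 12, 29]

[4, 9, 5, 25, 12, 29]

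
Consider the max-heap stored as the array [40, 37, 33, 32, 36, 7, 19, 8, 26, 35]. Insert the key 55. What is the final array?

[55, 40, 33, 32, 37, 7, 19, 8, 26, 35, 36]

append 55 at index 10 → [40, 37, 33, 32, 36, 7, 19, 8, 26, 35, 55]
55 > parent 36 at index 4, swap → [40, 37, 33, 32, 55, 7, 19, 8, 26, 35, 36]
55 > parent 37 at index 1, swap → [40, 55, 33, 32, 37, 7, 19, 8, 26, 35, 36]
55 > parent 40 at index 0, swap → [55, 40, 33, 32, 37, 7, 19, 8, 26, 35, 36]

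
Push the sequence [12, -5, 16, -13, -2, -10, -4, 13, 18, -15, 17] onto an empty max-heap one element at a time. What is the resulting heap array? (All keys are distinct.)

[18, 17, 12, 13, 16, -10, -4, -13, -2, -15, -5]

Insert 12:
  append 12 at index 0 → [12] (no swap needed)
Insert -5:
  append -5 at index 1 → [12, -5] (no swap needed)
Insert 16:
  append 16 at index 2 → [12, -5, 16]
  16 > parent 12 at index 0, swap → [16, -5, 12]
Insert -13:
  append -13 at index 3 → [16, -5, 12, -13] (no swap needed)
Insert -2:
  append -2 at index 4 → [16, -5, 12, -13, -2]
  -2 > parent -5 at index 1, swap → [16, -2, 12, -13, -5]
Insert -10:
  append -10 at index 5 → [16, -2, 12, -13, -5, -10] (no swap needed)
Insert -4:
  append -4 at index 6 → [16, -2, 12, -13, -5, -10, -4] (no swap needed)
Insert 13:
  append 13 at index 7 → [16, -2, 12, -13, -5, -10, -4, 13]
  13 > parent -13 at index 3, swap → [16, -2, 12, 13, -5, -10, -4, -13]
  13 > parent -2 at index 1, swap → [16, 13, 12, -2, -5, -10, -4, -13]
Insert 18:
  append 18 at index 8 → [16, 13, 12, -2, -5, -10, -4, -13, 18]
  18 > parent -2 at index 3, swap → [16, 13, 12, 18, -5, -10, -4, -13, -2]
  18 > parent 13 at index 1, swap → [16, 18, 12, 13, -5, -10, -4, -13, -2]
  18 > parent 16 at index 0, swap → [18, 16, 12, 13, -5, -10, -4, -13, -2]
Insert -15:
  append -15 at index 9 → [18, 16, 12, 13, -5, -10, -4, -13, -2, -15] (no swap needed)
Insert 17:
  append 17 at index 10 → [18, 16, 12, 13, -5, -10, -4, -13, -2, -15, 17]
  17 > parent -5 at index 4, swap → [18, 16, 12, 13, 17, -10, -4, -13, -2, -15, -5]
  17 > parent 16 at index 1, swap → [18, 17, 12, 13, 16, -10, -4, -13, -2, -15, -5]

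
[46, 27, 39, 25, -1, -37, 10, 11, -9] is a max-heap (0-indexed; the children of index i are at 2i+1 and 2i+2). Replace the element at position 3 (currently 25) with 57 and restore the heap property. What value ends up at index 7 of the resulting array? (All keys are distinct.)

set index 3 from 25 to 57 → [46, 27, 39, 57, -1, -37, 10, 11, -9]
57 > parent 27 at index 1, swap → [46, 57, 39, 27, -1, -37, 10, 11, -9]
57 > parent 46 at index 0, swap → [57, 46, 39, 27, -1, -37, 10, 11, -9]
resulting array: [57, 46, 39, 27, -1, -37, 10, 11, -9]

11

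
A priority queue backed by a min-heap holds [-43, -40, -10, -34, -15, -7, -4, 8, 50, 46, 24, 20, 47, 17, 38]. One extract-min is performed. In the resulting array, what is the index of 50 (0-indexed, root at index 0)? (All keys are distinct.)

remove root -43; move last element 38 to root → [38, -40, -10, -34, -15, -7, -4, 8, 50, 46, 24, 20, 47, 17]
38 vs smaller child -40 at index 1, swap → [-40, 38, -10, -34, -15, -7, -4, 8, 50, 46, 24, 20, 47, 17]
38 vs smaller child -34 at index 3, swap → [-40, -34, -10, 38, -15, -7, -4, 8, 50, 46, 24, 20, 47, 17]
38 vs smaller child 8 at index 7, swap → [-40, -34, -10, 8, -15, -7, -4, 38, 50, 46, 24, 20, 47, 17]
resulting array: [-40, -34, -10, 8, -15, -7, -4, 38, 50, 46, 24, 20, 47, 17]

8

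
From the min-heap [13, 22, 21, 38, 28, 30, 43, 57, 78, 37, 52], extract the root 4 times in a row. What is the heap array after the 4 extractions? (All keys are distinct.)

extract-min #1 returns 13:
  remove root 13; move last element 52 to root → [52, 22, 21, 38, 28, 30, 43, 57, 78, 37]
  52 vs smaller child 21 at index 2, swap → [21, 22, 52, 38, 28, 30, 43, 57, 78, 37]
  52 vs smaller child 30 at index 5, swap → [21, 22, 30, 38, 28, 52, 43, 57, 78, 37]
extract-min #2 returns 21:
  remove root 21; move last element 37 to root → [37, 22, 30, 38, 28, 52, 43, 57, 78]
  37 vs smaller child 22 at index 1, swap → [22, 37, 30, 38, 28, 52, 43, 57, 78]
  37 vs smaller child 28 at index 4, swap → [22, 28, 30, 38, 37, 52, 43, 57, 78]
extract-min #3 returns 22:
  remove root 22; move last element 78 to root → [78, 28, 30, 38, 37, 52, 43, 57]
  78 vs smaller child 28 at index 1, swap → [28, 78, 30, 38, 37, 52, 43, 57]
  78 vs smaller child 37 at index 4, swap → [28, 37, 30, 38, 78, 52, 43, 57]
extract-min #4 returns 28:
  remove root 28; move last element 57 to root → [57, 37, 30, 38, 78, 52, 43]
  57 vs smaller child 30 at index 2, swap → [30, 37, 57, 38, 78, 52, 43]
  57 vs smaller child 43 at index 6, swap → [30, 37, 43, 38, 78, 52, 57]

[30, 37, 43, 38, 78, 52, 57]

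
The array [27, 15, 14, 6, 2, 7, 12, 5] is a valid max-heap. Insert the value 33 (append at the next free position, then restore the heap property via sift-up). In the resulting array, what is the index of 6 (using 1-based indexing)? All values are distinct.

9

append 33 at index 9 → [27, 15, 14, 6, 2, 7, 12, 5, 33]
33 > parent 6 at index 4, swap → [27, 15, 14, 33, 2, 7, 12, 5, 6]
33 > parent 15 at index 2, swap → [27, 33, 14, 15, 2, 7, 12, 5, 6]
33 > parent 27 at index 1, swap → [33, 27, 14, 15, 2, 7, 12, 5, 6]
resulting array: [33, 27, 14, 15, 2, 7, 12, 5, 6]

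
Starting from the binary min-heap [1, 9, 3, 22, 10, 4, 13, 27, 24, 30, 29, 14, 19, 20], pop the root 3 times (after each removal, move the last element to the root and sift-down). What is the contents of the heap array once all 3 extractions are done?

[9, 10, 13, 22, 20, 14, 19, 27, 24, 30, 29]

extract-min #1 returns 1:
  remove root 1; move last element 20 to root → [20, 9, 3, 22, 10, 4, 13, 27, 24, 30, 29, 14, 19]
  20 vs smaller child 3 at index 2, swap → [3, 9, 20, 22, 10, 4, 13, 27, 24, 30, 29, 14, 19]
  20 vs smaller child 4 at index 5, swap → [3, 9, 4, 22, 10, 20, 13, 27, 24, 30, 29, 14, 19]
  20 vs smaller child 14 at index 11, swap → [3, 9, 4, 22, 10, 14, 13, 27, 24, 30, 29, 20, 19]
extract-min #2 returns 3:
  remove root 3; move last element 19 to root → [19, 9, 4, 22, 10, 14, 13, 27, 24, 30, 29, 20]
  19 vs smaller child 4 at index 2, swap → [4, 9, 19, 22, 10, 14, 13, 27, 24, 30, 29, 20]
  19 vs smaller child 13 at index 6, swap → [4, 9, 13, 22, 10, 14, 19, 27, 24, 30, 29, 20]
extract-min #3 returns 4:
  remove root 4; move last element 20 to root → [20, 9, 13, 22, 10, 14, 19, 27, 24, 30, 29]
  20 vs smaller child 9 at index 1, swap → [9, 20, 13, 22, 10, 14, 19, 27, 24, 30, 29]
  20 vs smaller child 10 at index 4, swap → [9, 10, 13, 22, 20, 14, 19, 27, 24, 30, 29]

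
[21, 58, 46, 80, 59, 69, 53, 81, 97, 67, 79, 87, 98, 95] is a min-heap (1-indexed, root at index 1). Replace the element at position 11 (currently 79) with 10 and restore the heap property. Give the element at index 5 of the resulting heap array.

set index 11 from 79 to 10 → [21, 58, 46, 80, 59, 69, 53, 81, 97, 67, 10, 87, 98, 95]
10 < parent 59 at index 5, swap → [21, 58, 46, 80, 10, 69, 53, 81, 97, 67, 59, 87, 98, 95]
10 < parent 58 at index 2, swap → [21, 10, 46, 80, 58, 69, 53, 81, 97, 67, 59, 87, 98, 95]
10 < parent 21 at index 1, swap → [10, 21, 46, 80, 58, 69, 53, 81, 97, 67, 59, 87, 98, 95]
resulting array: [10, 21, 46, 80, 58, 69, 53, 81, 97, 67, 59, 87, 98, 95]

58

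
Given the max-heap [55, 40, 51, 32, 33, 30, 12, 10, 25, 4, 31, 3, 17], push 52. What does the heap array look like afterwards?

[55, 40, 52, 32, 33, 30, 51, 10, 25, 4, 31, 3, 17, 12]

append 52 at index 13 → [55, 40, 51, 32, 33, 30, 12, 10, 25, 4, 31, 3, 17, 52]
52 > parent 12 at index 6, swap → [55, 40, 51, 32, 33, 30, 52, 10, 25, 4, 31, 3, 17, 12]
52 > parent 51 at index 2, swap → [55, 40, 52, 32, 33, 30, 51, 10, 25, 4, 31, 3, 17, 12]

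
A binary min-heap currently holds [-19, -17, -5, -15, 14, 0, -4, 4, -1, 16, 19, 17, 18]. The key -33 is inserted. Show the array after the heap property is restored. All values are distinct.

append -33 at index 13 → [-19, -17, -5, -15, 14, 0, -4, 4, -1, 16, 19, 17, 18, -33]
-33 < parent -4 at index 6, swap → [-19, -17, -5, -15, 14, 0, -33, 4, -1, 16, 19, 17, 18, -4]
-33 < parent -5 at index 2, swap → [-19, -17, -33, -15, 14, 0, -5, 4, -1, 16, 19, 17, 18, -4]
-33 < parent -19 at index 0, swap → [-33, -17, -19, -15, 14, 0, -5, 4, -1, 16, 19, 17, 18, -4]

[-33, -17, -19, -15, 14, 0, -5, 4, -1, 16, 19, 17, 18, -4]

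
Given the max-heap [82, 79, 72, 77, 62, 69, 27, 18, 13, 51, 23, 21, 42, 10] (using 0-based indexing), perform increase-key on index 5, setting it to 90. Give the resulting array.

[90, 79, 82, 77, 62, 72, 27, 18, 13, 51, 23, 21, 42, 10]

set index 5 from 69 to 90 → [82, 79, 72, 77, 62, 90, 27, 18, 13, 51, 23, 21, 42, 10]
90 > parent 72 at index 2, swap → [82, 79, 90, 77, 62, 72, 27, 18, 13, 51, 23, 21, 42, 10]
90 > parent 82 at index 0, swap → [90, 79, 82, 77, 62, 72, 27, 18, 13, 51, 23, 21, 42, 10]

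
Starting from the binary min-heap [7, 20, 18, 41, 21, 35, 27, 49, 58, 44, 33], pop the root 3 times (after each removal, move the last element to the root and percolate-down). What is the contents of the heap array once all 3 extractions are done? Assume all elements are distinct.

[21, 41, 27, 49, 44, 35, 33, 58]

extract-min #1 returns 7:
  remove root 7; move last element 33 to root → [33, 20, 18, 41, 21, 35, 27, 49, 58, 44]
  33 vs smaller child 18 at index 2, swap → [18, 20, 33, 41, 21, 35, 27, 49, 58, 44]
  33 vs smaller child 27 at index 6, swap → [18, 20, 27, 41, 21, 35, 33, 49, 58, 44]
extract-min #2 returns 18:
  remove root 18; move last element 44 to root → [44, 20, 27, 41, 21, 35, 33, 49, 58]
  44 vs smaller child 20 at index 1, swap → [20, 44, 27, 41, 21, 35, 33, 49, 58]
  44 vs smaller child 21 at index 4, swap → [20, 21, 27, 41, 44, 35, 33, 49, 58]
extract-min #3 returns 20:
  remove root 20; move last element 58 to root → [58, 21, 27, 41, 44, 35, 33, 49]
  58 vs smaller child 21 at index 1, swap → [21, 58, 27, 41, 44, 35, 33, 49]
  58 vs smaller child 41 at index 3, swap → [21, 41, 27, 58, 44, 35, 33, 49]
  58 vs only child 49 at index 7, swap → [21, 41, 27, 49, 44, 35, 33, 58]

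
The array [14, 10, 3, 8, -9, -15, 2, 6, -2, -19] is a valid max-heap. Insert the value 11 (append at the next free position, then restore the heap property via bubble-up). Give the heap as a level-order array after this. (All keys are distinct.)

append 11 at index 10 → [14, 10, 3, 8, -9, -15, 2, 6, -2, -19, 11]
11 > parent -9 at index 4, swap → [14, 10, 3, 8, 11, -15, 2, 6, -2, -19, -9]
11 > parent 10 at index 1, swap → [14, 11, 3, 8, 10, -15, 2, 6, -2, -19, -9]

[14, 11, 3, 8, 10, -15, 2, 6, -2, -19, -9]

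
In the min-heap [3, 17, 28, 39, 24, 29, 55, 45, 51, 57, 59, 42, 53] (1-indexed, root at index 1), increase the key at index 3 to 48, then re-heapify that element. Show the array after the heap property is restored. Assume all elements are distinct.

[3, 17, 29, 39, 24, 42, 55, 45, 51, 57, 59, 48, 53]

set index 3 from 28 to 48 → [3, 17, 48, 39, 24, 29, 55, 45, 51, 57, 59, 42, 53]
48 vs smaller child 29 at index 6, swap → [3, 17, 29, 39, 24, 48, 55, 45, 51, 57, 59, 42, 53]
48 vs smaller child 42 at index 12, swap → [3, 17, 29, 39, 24, 42, 55, 45, 51, 57, 59, 48, 53]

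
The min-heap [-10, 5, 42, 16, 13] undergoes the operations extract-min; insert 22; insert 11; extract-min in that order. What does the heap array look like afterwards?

[11, 13, 42, 16, 22]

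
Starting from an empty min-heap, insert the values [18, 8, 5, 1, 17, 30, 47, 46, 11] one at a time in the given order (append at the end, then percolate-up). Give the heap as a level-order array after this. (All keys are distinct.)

[1, 5, 8, 11, 17, 30, 47, 46, 18]

Insert 18:
  append 18 at index 0 → [18] (no swap needed)
Insert 8:
  append 8 at index 1 → [18, 8]
  8 < parent 18 at index 0, swap → [8, 18]
Insert 5:
  append 5 at index 2 → [8, 18, 5]
  5 < parent 8 at index 0, swap → [5, 18, 8]
Insert 1:
  append 1 at index 3 → [5, 18, 8, 1]
  1 < parent 18 at index 1, swap → [5, 1, 8, 18]
  1 < parent 5 at index 0, swap → [1, 5, 8, 18]
Insert 17:
  append 17 at index 4 → [1, 5, 8, 18, 17] (no swap needed)
Insert 30:
  append 30 at index 5 → [1, 5, 8, 18, 17, 30] (no swap needed)
Insert 47:
  append 47 at index 6 → [1, 5, 8, 18, 17, 30, 47] (no swap needed)
Insert 46:
  append 46 at index 7 → [1, 5, 8, 18, 17, 30, 47, 46] (no swap needed)
Insert 11:
  append 11 at index 8 → [1, 5, 8, 18, 17, 30, 47, 46, 11]
  11 < parent 18 at index 3, swap → [1, 5, 8, 11, 17, 30, 47, 46, 18]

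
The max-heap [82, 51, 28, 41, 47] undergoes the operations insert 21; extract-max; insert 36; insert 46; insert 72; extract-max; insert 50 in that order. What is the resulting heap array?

[51, 50, 46, 47, 21, 28, 36, 41]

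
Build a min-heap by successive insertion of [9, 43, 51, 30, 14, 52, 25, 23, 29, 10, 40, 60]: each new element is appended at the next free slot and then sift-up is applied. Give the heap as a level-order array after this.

[9, 10, 25, 23, 14, 52, 51, 43, 29, 30, 40, 60]

Insert 9:
  append 9 at index 0 → [9] (no swap needed)
Insert 43:
  append 43 at index 1 → [9, 43] (no swap needed)
Insert 51:
  append 51 at index 2 → [9, 43, 51] (no swap needed)
Insert 30:
  append 30 at index 3 → [9, 43, 51, 30]
  30 < parent 43 at index 1, swap → [9, 30, 51, 43]
Insert 14:
  append 14 at index 4 → [9, 30, 51, 43, 14]
  14 < parent 30 at index 1, swap → [9, 14, 51, 43, 30]
Insert 52:
  append 52 at index 5 → [9, 14, 51, 43, 30, 52] (no swap needed)
Insert 25:
  append 25 at index 6 → [9, 14, 51, 43, 30, 52, 25]
  25 < parent 51 at index 2, swap → [9, 14, 25, 43, 30, 52, 51]
Insert 23:
  append 23 at index 7 → [9, 14, 25, 43, 30, 52, 51, 23]
  23 < parent 43 at index 3, swap → [9, 14, 25, 23, 30, 52, 51, 43]
Insert 29:
  append 29 at index 8 → [9, 14, 25, 23, 30, 52, 51, 43, 29] (no swap needed)
Insert 10:
  append 10 at index 9 → [9, 14, 25, 23, 30, 52, 51, 43, 29, 10]
  10 < parent 30 at index 4, swap → [9, 14, 25, 23, 10, 52, 51, 43, 29, 30]
  10 < parent 14 at index 1, swap → [9, 10, 25, 23, 14, 52, 51, 43, 29, 30]
Insert 40:
  append 40 at index 10 → [9, 10, 25, 23, 14, 52, 51, 43, 29, 30, 40] (no swap needed)
Insert 60:
  append 60 at index 11 → [9, 10, 25, 23, 14, 52, 51, 43, 29, 30, 40, 60] (no swap needed)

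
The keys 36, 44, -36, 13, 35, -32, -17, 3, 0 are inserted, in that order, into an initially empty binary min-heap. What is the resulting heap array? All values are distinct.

[-36, 0, -32, 3, 35, 36, -17, 44, 13]

Insert 36:
  append 36 at index 0 → [36] (no swap needed)
Insert 44:
  append 44 at index 1 → [36, 44] (no swap needed)
Insert -36:
  append -36 at index 2 → [36, 44, -36]
  -36 < parent 36 at index 0, swap → [-36, 44, 36]
Insert 13:
  append 13 at index 3 → [-36, 44, 36, 13]
  13 < parent 44 at index 1, swap → [-36, 13, 36, 44]
Insert 35:
  append 35 at index 4 → [-36, 13, 36, 44, 35] (no swap needed)
Insert -32:
  append -32 at index 5 → [-36, 13, 36, 44, 35, -32]
  -32 < parent 36 at index 2, swap → [-36, 13, -32, 44, 35, 36]
Insert -17:
  append -17 at index 6 → [-36, 13, -32, 44, 35, 36, -17] (no swap needed)
Insert 3:
  append 3 at index 7 → [-36, 13, -32, 44, 35, 36, -17, 3]
  3 < parent 44 at index 3, swap → [-36, 13, -32, 3, 35, 36, -17, 44]
  3 < parent 13 at index 1, swap → [-36, 3, -32, 13, 35, 36, -17, 44]
Insert 0:
  append 0 at index 8 → [-36, 3, -32, 13, 35, 36, -17, 44, 0]
  0 < parent 13 at index 3, swap → [-36, 3, -32, 0, 35, 36, -17, 44, 13]
  0 < parent 3 at index 1, swap → [-36, 0, -32, 3, 35, 36, -17, 44, 13]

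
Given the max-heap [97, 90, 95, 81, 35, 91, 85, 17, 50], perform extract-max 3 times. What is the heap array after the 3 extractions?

[90, 81, 85, 17, 35, 50]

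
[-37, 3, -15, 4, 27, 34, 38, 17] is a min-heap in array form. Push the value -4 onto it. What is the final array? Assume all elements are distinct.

[-37, -4, -15, 3, 27, 34, 38, 17, 4]

append -4 at index 8 → [-37, 3, -15, 4, 27, 34, 38, 17, -4]
-4 < parent 4 at index 3, swap → [-37, 3, -15, -4, 27, 34, 38, 17, 4]
-4 < parent 3 at index 1, swap → [-37, -4, -15, 3, 27, 34, 38, 17, 4]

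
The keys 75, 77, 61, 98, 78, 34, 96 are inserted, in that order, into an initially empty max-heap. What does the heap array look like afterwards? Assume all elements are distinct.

[98, 78, 96, 75, 77, 34, 61]

Insert 75:
  append 75 at index 0 → [75] (no swap needed)
Insert 77:
  append 77 at index 1 → [75, 77]
  77 > parent 75 at index 0, swap → [77, 75]
Insert 61:
  append 61 at index 2 → [77, 75, 61] (no swap needed)
Insert 98:
  append 98 at index 3 → [77, 75, 61, 98]
  98 > parent 75 at index 1, swap → [77, 98, 61, 75]
  98 > parent 77 at index 0, swap → [98, 77, 61, 75]
Insert 78:
  append 78 at index 4 → [98, 77, 61, 75, 78]
  78 > parent 77 at index 1, swap → [98, 78, 61, 75, 77]
Insert 34:
  append 34 at index 5 → [98, 78, 61, 75, 77, 34] (no swap needed)
Insert 96:
  append 96 at index 6 → [98, 78, 61, 75, 77, 34, 96]
  96 > parent 61 at index 2, swap → [98, 78, 96, 75, 77, 34, 61]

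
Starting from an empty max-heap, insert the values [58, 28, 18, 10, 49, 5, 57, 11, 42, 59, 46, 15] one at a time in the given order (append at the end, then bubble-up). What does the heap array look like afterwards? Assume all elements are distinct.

[59, 58, 57, 42, 49, 15, 18, 10, 11, 28, 46, 5]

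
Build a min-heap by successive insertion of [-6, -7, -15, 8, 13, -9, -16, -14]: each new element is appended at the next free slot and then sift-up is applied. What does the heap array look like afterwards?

[-16, -14, -15, -6, 13, -7, -9, 8]

Insert -6:
  append -6 at index 0 → [-6] (no swap needed)
Insert -7:
  append -7 at index 1 → [-6, -7]
  -7 < parent -6 at index 0, swap → [-7, -6]
Insert -15:
  append -15 at index 2 → [-7, -6, -15]
  -15 < parent -7 at index 0, swap → [-15, -6, -7]
Insert 8:
  append 8 at index 3 → [-15, -6, -7, 8] (no swap needed)
Insert 13:
  append 13 at index 4 → [-15, -6, -7, 8, 13] (no swap needed)
Insert -9:
  append -9 at index 5 → [-15, -6, -7, 8, 13, -9]
  -9 < parent -7 at index 2, swap → [-15, -6, -9, 8, 13, -7]
Insert -16:
  append -16 at index 6 → [-15, -6, -9, 8, 13, -7, -16]
  -16 < parent -9 at index 2, swap → [-15, -6, -16, 8, 13, -7, -9]
  -16 < parent -15 at index 0, swap → [-16, -6, -15, 8, 13, -7, -9]
Insert -14:
  append -14 at index 7 → [-16, -6, -15, 8, 13, -7, -9, -14]
  -14 < parent 8 at index 3, swap → [-16, -6, -15, -14, 13, -7, -9, 8]
  -14 < parent -6 at index 1, swap → [-16, -14, -15, -6, 13, -7, -9, 8]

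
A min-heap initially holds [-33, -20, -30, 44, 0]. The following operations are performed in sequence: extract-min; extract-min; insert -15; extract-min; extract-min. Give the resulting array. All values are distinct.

extract-min → returns -33:
  remove root -33; move last element 0 to root → [0, -20, -30, 44]
  0 vs smaller child -30 at index 2, swap → [-30, -20, 0, 44]
extract-min → returns -30:
  remove root -30; move last element 44 to root → [44, -20, 0]
  44 vs smaller child -20 at index 1, swap → [-20, 44, 0]
insert -15:
  append -15 at index 3 → [-20, 44, 0, -15]
  -15 < parent 44 at index 1, swap → [-20, -15, 0, 44]
extract-min → returns -20:
  remove root -20; move last element 44 to root → [44, -15, 0]
  44 vs smaller child -15 at index 1, swap → [-15, 44, 0]
extract-min → returns -15:
  remove root -15; move last element 0 to root → [0, 44] (no swap needed)

[0, 44]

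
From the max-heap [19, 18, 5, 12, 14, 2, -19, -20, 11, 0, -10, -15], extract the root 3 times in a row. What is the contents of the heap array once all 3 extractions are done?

extract-max #1 returns 19:
  remove root 19; move last element -15 to root → [-15, 18, 5, 12, 14, 2, -19, -20, 11, 0, -10]
  -15 vs larger child 18 at index 1, swap → [18, -15, 5, 12, 14, 2, -19, -20, 11, 0, -10]
  -15 vs larger child 14 at index 4, swap → [18, 14, 5, 12, -15, 2, -19, -20, 11, 0, -10]
  -15 vs larger child 0 at index 9, swap → [18, 14, 5, 12, 0, 2, -19, -20, 11, -15, -10]
extract-max #2 returns 18:
  remove root 18; move last element -10 to root → [-10, 14, 5, 12, 0, 2, -19, -20, 11, -15]
  -10 vs larger child 14 at index 1, swap → [14, -10, 5, 12, 0, 2, -19, -20, 11, -15]
  -10 vs larger child 12 at index 3, swap → [14, 12, 5, -10, 0, 2, -19, -20, 11, -15]
  -10 vs larger child 11 at index 8, swap → [14, 12, 5, 11, 0, 2, -19, -20, -10, -15]
extract-max #3 returns 14:
  remove root 14; move last element -15 to root → [-15, 12, 5, 11, 0, 2, -19, -20, -10]
  -15 vs larger child 12 at index 1, swap → [12, -15, 5, 11, 0, 2, -19, -20, -10]
  -15 vs larger child 11 at index 3, swap → [12, 11, 5, -15, 0, 2, -19, -20, -10]
  -15 vs larger child -10 at index 8, swap → [12, 11, 5, -10, 0, 2, -19, -20, -15]

[12, 11, 5, -10, 0, 2, -19, -20, -15]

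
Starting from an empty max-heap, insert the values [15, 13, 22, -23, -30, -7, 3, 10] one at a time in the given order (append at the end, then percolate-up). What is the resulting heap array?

Insert 15:
  append 15 at index 0 → [15] (no swap needed)
Insert 13:
  append 13 at index 1 → [15, 13] (no swap needed)
Insert 22:
  append 22 at index 2 → [15, 13, 22]
  22 > parent 15 at index 0, swap → [22, 13, 15]
Insert -23:
  append -23 at index 3 → [22, 13, 15, -23] (no swap needed)
Insert -30:
  append -30 at index 4 → [22, 13, 15, -23, -30] (no swap needed)
Insert -7:
  append -7 at index 5 → [22, 13, 15, -23, -30, -7] (no swap needed)
Insert 3:
  append 3 at index 6 → [22, 13, 15, -23, -30, -7, 3] (no swap needed)
Insert 10:
  append 10 at index 7 → [22, 13, 15, -23, -30, -7, 3, 10]
  10 > parent -23 at index 3, swap → [22, 13, 15, 10, -30, -7, 3, -23]

[22, 13, 15, 10, -30, -7, 3, -23]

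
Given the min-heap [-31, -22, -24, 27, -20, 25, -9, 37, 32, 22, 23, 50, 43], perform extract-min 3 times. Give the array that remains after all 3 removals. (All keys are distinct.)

extract-min #1 returns -31:
  remove root -31; move last element 43 to root → [43, -22, -24, 27, -20, 25, -9, 37, 32, 22, 23, 50]
  43 vs smaller child -24 at index 2, swap → [-24, -22, 43, 27, -20, 25, -9, 37, 32, 22, 23, 50]
  43 vs smaller child -9 at index 6, swap → [-24, -22, -9, 27, -20, 25, 43, 37, 32, 22, 23, 50]
extract-min #2 returns -24:
  remove root -24; move last element 50 to root → [50, -22, -9, 27, -20, 25, 43, 37, 32, 22, 23]
  50 vs smaller child -22 at index 1, swap → [-22, 50, -9, 27, -20, 25, 43, 37, 32, 22, 23]
  50 vs smaller child -20 at index 4, swap → [-22, -20, -9, 27, 50, 25, 43, 37, 32, 22, 23]
  50 vs smaller child 22 at index 9, swap → [-22, -20, -9, 27, 22, 25, 43, 37, 32, 50, 23]
extract-min #3 returns -22:
  remove root -22; move last element 23 to root → [23, -20, -9, 27, 22, 25, 43, 37, 32, 50]
  23 vs smaller child -20 at index 1, swap → [-20, 23, -9, 27, 22, 25, 43, 37, 32, 50]
  23 vs smaller child 22 at index 4, swap → [-20, 22, -9, 27, 23, 25, 43, 37, 32, 50]

[-20, 22, -9, 27, 23, 25, 43, 37, 32, 50]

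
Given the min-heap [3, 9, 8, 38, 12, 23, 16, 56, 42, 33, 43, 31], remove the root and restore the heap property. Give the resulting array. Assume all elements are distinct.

[8, 9, 16, 38, 12, 23, 31, 56, 42, 33, 43]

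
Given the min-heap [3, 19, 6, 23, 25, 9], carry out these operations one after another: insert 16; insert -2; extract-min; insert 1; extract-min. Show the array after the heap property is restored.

insert 16:
  append 16 at index 6 → [3, 19, 6, 23, 25, 9, 16] (no swap needed)
insert -2:
  append -2 at index 7 → [3, 19, 6, 23, 25, 9, 16, -2]
  -2 < parent 23 at index 3, swap → [3, 19, 6, -2, 25, 9, 16, 23]
  -2 < parent 19 at index 1, swap → [3, -2, 6, 19, 25, 9, 16, 23]
  -2 < parent 3 at index 0, swap → [-2, 3, 6, 19, 25, 9, 16, 23]
extract-min → returns -2:
  remove root -2; move last element 23 to root → [23, 3, 6, 19, 25, 9, 16]
  23 vs smaller child 3 at index 1, swap → [3, 23, 6, 19, 25, 9, 16]
  23 vs smaller child 19 at index 3, swap → [3, 19, 6, 23, 25, 9, 16]
insert 1:
  append 1 at index 7 → [3, 19, 6, 23, 25, 9, 16, 1]
  1 < parent 23 at index 3, swap → [3, 19, 6, 1, 25, 9, 16, 23]
  1 < parent 19 at index 1, swap → [3, 1, 6, 19, 25, 9, 16, 23]
  1 < parent 3 at index 0, swap → [1, 3, 6, 19, 25, 9, 16, 23]
extract-min → returns 1:
  remove root 1; move last element 23 to root → [23, 3, 6, 19, 25, 9, 16]
  23 vs smaller child 3 at index 1, swap → [3, 23, 6, 19, 25, 9, 16]
  23 vs smaller child 19 at index 3, swap → [3, 19, 6, 23, 25, 9, 16]

[3, 19, 6, 23, 25, 9, 16]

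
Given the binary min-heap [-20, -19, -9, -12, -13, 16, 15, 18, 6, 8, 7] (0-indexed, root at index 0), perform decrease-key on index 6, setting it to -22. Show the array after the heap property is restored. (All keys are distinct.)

[-22, -19, -20, -12, -13, 16, -9, 18, 6, 8, 7]

set index 6 from 15 to -22 → [-20, -19, -9, -12, -13, 16, -22, 18, 6, 8, 7]
-22 < parent -9 at index 2, swap → [-20, -19, -22, -12, -13, 16, -9, 18, 6, 8, 7]
-22 < parent -20 at index 0, swap → [-22, -19, -20, -12, -13, 16, -9, 18, 6, 8, 7]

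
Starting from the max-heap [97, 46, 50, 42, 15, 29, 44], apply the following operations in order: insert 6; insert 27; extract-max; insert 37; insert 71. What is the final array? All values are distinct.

insert 6:
  append 6 at index 7 → [97, 46, 50, 42, 15, 29, 44, 6] (no swap needed)
insert 27:
  append 27 at index 8 → [97, 46, 50, 42, 15, 29, 44, 6, 27] (no swap needed)
extract-max → returns 97:
  remove root 97; move last element 27 to root → [27, 46, 50, 42, 15, 29, 44, 6]
  27 vs larger child 50 at index 2, swap → [50, 46, 27, 42, 15, 29, 44, 6]
  27 vs larger child 44 at index 6, swap → [50, 46, 44, 42, 15, 29, 27, 6]
insert 37:
  append 37 at index 8 → [50, 46, 44, 42, 15, 29, 27, 6, 37] (no swap needed)
insert 71:
  append 71 at index 9 → [50, 46, 44, 42, 15, 29, 27, 6, 37, 71]
  71 > parent 15 at index 4, swap → [50, 46, 44, 42, 71, 29, 27, 6, 37, 15]
  71 > parent 46 at index 1, swap → [50, 71, 44, 42, 46, 29, 27, 6, 37, 15]
  71 > parent 50 at index 0, swap → [71, 50, 44, 42, 46, 29, 27, 6, 37, 15]

[71, 50, 44, 42, 46, 29, 27, 6, 37, 15]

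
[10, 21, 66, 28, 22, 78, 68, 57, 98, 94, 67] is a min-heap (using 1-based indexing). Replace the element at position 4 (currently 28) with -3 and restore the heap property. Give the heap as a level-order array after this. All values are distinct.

[-3, 10, 66, 21, 22, 78, 68, 57, 98, 94, 67]

set index 4 from 28 to -3 → [10, 21, 66, -3, 22, 78, 68, 57, 98, 94, 67]
-3 < parent 21 at index 2, swap → [10, -3, 66, 21, 22, 78, 68, 57, 98, 94, 67]
-3 < parent 10 at index 1, swap → [-3, 10, 66, 21, 22, 78, 68, 57, 98, 94, 67]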